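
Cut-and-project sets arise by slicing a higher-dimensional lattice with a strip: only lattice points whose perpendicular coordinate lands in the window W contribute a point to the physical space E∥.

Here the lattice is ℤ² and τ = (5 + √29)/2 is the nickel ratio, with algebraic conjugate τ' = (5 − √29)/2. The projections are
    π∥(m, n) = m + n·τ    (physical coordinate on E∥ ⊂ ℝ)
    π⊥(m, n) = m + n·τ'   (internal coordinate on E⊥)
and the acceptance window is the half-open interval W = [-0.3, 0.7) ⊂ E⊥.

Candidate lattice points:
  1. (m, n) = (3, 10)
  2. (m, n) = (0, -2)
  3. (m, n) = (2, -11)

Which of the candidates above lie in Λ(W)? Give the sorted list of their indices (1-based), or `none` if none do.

Numerically τ ≈ 5.19258 and τ' = −1/τ ≈ -0.19258.
[1] lift (3,10): star map gives 1.07418; window check -0.3 ≤ 1.07418 < 0.7 is false → out
[2] lift (0,-2): star map gives 0.38516; window check -0.3 ≤ 0.38516 < 0.7 is true → IN Λ
[3] lift (2,-11): star map gives 4.11841; window check -0.3 ≤ 4.11841 < 0.7 is false → out

2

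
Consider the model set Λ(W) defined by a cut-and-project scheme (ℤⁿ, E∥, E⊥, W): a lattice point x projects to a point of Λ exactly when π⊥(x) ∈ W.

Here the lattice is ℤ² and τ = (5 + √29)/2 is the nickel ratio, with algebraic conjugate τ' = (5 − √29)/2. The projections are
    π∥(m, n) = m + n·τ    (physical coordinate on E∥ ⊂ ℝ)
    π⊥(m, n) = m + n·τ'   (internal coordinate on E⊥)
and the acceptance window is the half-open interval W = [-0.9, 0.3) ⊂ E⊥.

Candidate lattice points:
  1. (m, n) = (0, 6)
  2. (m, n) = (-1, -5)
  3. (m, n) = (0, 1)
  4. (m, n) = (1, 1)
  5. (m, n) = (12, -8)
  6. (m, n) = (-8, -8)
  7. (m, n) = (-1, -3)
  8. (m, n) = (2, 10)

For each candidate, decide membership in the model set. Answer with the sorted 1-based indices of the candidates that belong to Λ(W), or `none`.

Compute τ' = (5−√29)/2 = -0.1926, so π⊥(m,n) = m -0.1926·n.
candidate 1: (m,n)=(0,6) → π∥ = 0+6·τ ≈ 31.1555, π⊥ = 0+6·τ' ≈ -1.1555 ∉ [-0.9, 0.3) ⇒ out
candidate 2: (m,n)=(-1,-5) → π∥ = -1-5·τ ≈ -26.9629, π⊥ = -1-5·τ' ≈ -0.0371 ∈ [-0.9, 0.3) ⇒ IN Λ
candidate 3: (m,n)=(0,1) → π∥ = 0+1·τ ≈ 5.1926, π⊥ = 0+1·τ' ≈ -0.1926 ∈ [-0.9, 0.3) ⇒ IN Λ
candidate 4: (m,n)=(1,1) → π∥ = 1+1·τ ≈ 6.1926, π⊥ = 1+1·τ' ≈ 0.8074 ∉ [-0.9, 0.3) ⇒ out
candidate 5: (m,n)=(12,-8) → π∥ = 12-8·τ ≈ -29.5407, π⊥ = 12-8·τ' ≈ 13.5407 ∉ [-0.9, 0.3) ⇒ out
candidate 6: (m,n)=(-8,-8) → π∥ = -8-8·τ ≈ -49.5407, π⊥ = -8-8·τ' ≈ -6.4593 ∉ [-0.9, 0.3) ⇒ out
candidate 7: (m,n)=(-1,-3) → π∥ = -1-3·τ ≈ -16.5777, π⊥ = -1-3·τ' ≈ -0.4223 ∈ [-0.9, 0.3) ⇒ IN Λ
candidate 8: (m,n)=(2,10) → π∥ = 2+10·τ ≈ 53.9258, π⊥ = 2+10·τ' ≈ 0.0742 ∈ [-0.9, 0.3) ⇒ IN Λ

2, 3, 7, 8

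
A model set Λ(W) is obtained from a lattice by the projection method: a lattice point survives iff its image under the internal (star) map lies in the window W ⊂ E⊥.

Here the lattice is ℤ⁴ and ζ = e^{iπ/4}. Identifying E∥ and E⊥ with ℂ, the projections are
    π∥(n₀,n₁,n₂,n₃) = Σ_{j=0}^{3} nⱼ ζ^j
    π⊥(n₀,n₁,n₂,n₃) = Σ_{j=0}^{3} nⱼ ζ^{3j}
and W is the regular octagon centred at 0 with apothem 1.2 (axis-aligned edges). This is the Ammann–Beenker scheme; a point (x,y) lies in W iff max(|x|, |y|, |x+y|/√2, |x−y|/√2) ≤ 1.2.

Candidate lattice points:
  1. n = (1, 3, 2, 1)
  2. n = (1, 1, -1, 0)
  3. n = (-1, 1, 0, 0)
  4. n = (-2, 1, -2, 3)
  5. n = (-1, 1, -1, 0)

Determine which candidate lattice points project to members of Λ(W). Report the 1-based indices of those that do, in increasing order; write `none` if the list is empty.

π⊥(n) = n₀ + n₁ζ³ + n₂ζ⁶ + n₃ζ⁹ where ζ = e^{iπ/4}.
candidate 1: n = (1, 3, 2, 1) → π⊥ ≈ (-0.41421, +0.82843); max(|x|,|y|,|x±y|/√2) = 0.87868 ≤ 1.2 ⇒ ∈ W
candidate 2: n = (1, 1, -1, 0) → π⊥ ≈ (+0.29289, +1.70711); max(|x|,|y|,|x±y|/√2) = 1.70711 > 1.2 ⇒ ∉ W
candidate 3: n = (-1, 1, 0, 0) → π⊥ ≈ (-1.70711, +0.70711); max(|x|,|y|,|x±y|/√2) = 1.70711 > 1.2 ⇒ ∉ W
candidate 4: n = (-2, 1, -2, 3) → π⊥ ≈ (-0.58579, +4.82843); max(|x|,|y|,|x±y|/√2) = 4.82843 > 1.2 ⇒ ∉ W
candidate 5: n = (-1, 1, -1, 0) → π⊥ ≈ (-1.70711, +1.70711); max(|x|,|y|,|x±y|/√2) = 2.41421 > 1.2 ⇒ ∉ W

1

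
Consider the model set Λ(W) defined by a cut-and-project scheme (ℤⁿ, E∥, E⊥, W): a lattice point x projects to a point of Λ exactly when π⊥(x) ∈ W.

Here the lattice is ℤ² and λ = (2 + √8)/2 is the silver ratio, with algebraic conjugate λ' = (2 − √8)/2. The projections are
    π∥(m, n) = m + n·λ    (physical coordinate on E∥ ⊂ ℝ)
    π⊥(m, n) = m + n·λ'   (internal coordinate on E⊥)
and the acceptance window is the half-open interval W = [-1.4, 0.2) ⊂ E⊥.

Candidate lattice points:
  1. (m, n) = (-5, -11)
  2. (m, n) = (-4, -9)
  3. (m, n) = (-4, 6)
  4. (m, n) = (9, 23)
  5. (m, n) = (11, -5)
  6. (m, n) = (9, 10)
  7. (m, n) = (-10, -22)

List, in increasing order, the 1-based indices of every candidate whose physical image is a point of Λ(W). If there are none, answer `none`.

Compute λ' = (2−√8)/2 = -0.414214, so π⊥(m,n) = m -0.414214·n.
candidate 1: (m,n)=(-5,-11) → π∥ = -5-11·λ ≈ -31.556349, π⊥ = -5-11·λ' ≈ -0.443651 ∈ [-1.4, 0.2) ⇒ IN Λ
candidate 2: (m,n)=(-4,-9) → π∥ = -4-9·λ ≈ -25.727922, π⊥ = -4-9·λ' ≈ -0.272078 ∈ [-1.4, 0.2) ⇒ IN Λ
candidate 3: (m,n)=(-4,6) → π∥ = -4+6·λ ≈ 10.485281, π⊥ = -4+6·λ' ≈ -6.485281 ∉ [-1.4, 0.2) ⇒ out
candidate 4: (m,n)=(9,23) → π∥ = 9+23·λ ≈ 64.526912, π⊥ = 9+23·λ' ≈ -0.526912 ∈ [-1.4, 0.2) ⇒ IN Λ
candidate 5: (m,n)=(11,-5) → π∥ = 11-5·λ ≈ -1.071068, π⊥ = 11-5·λ' ≈ 13.071068 ∉ [-1.4, 0.2) ⇒ out
candidate 6: (m,n)=(9,10) → π∥ = 9+10·λ ≈ 33.142136, π⊥ = 9+10·λ' ≈ 4.857864 ∉ [-1.4, 0.2) ⇒ out
candidate 7: (m,n)=(-10,-22) → π∥ = -10-22·λ ≈ -63.112698, π⊥ = -10-22·λ' ≈ -0.887302 ∈ [-1.4, 0.2) ⇒ IN Λ

1, 2, 4, 7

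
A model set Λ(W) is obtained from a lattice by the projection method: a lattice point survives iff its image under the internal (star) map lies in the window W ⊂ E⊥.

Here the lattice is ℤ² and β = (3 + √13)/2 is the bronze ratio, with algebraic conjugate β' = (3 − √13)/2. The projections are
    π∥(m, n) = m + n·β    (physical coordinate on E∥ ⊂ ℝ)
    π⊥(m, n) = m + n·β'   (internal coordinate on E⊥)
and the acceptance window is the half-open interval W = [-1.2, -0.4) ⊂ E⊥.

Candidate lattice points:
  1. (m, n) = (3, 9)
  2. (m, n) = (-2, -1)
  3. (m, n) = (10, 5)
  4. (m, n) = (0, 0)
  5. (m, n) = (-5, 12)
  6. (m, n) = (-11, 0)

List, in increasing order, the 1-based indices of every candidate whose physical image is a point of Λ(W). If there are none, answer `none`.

none

β' = (3−√13)/2 ≈ -0.3028.
candidate 1: (m,n)=(3,9) → π∥ = 3+9·β ≈ 32.7250, π⊥ = 3+9·β' ≈ 0.2750 ∉ [-1.2, -0.4) ⇒ out
candidate 2: (m,n)=(-2,-1) → π∥ = -2-1·β ≈ -5.3028, π⊥ = -2-1·β' ≈ -1.6972 ∉ [-1.2, -0.4) ⇒ out
candidate 3: (m,n)=(10,5) → π∥ = 10+5·β ≈ 26.5139, π⊥ = 10+5·β' ≈ 8.4861 ∉ [-1.2, -0.4) ⇒ out
candidate 4: (m,n)=(0,0) → π∥ = 0+0·β ≈ 0.0000, π⊥ = 0+0·β' ≈ 0.0000 ∉ [-1.2, -0.4) ⇒ out
candidate 5: (m,n)=(-5,12) → π∥ = -5+12·β ≈ 34.6333, π⊥ = -5+12·β' ≈ -8.6333 ∉ [-1.2, -0.4) ⇒ out
candidate 6: (m,n)=(-11,0) → π∥ = -11+0·β ≈ -11.0000, π⊥ = -11+0·β' ≈ -11.0000 ∉ [-1.2, -0.4) ⇒ out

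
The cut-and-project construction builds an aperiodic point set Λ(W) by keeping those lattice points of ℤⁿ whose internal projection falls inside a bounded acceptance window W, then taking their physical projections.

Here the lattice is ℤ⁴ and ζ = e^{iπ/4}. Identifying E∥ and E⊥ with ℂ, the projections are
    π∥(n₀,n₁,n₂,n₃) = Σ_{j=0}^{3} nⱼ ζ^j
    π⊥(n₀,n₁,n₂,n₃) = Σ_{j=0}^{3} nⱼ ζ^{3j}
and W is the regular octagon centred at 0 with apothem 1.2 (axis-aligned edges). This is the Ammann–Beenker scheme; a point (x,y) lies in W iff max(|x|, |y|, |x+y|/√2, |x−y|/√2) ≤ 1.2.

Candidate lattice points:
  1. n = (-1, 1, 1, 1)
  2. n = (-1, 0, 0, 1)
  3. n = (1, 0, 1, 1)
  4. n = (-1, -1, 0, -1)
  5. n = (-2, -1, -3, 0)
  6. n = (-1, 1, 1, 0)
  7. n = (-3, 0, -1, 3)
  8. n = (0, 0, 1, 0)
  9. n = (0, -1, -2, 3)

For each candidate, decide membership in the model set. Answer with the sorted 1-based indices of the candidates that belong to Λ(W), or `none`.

With ζ = e^{iπ/4} the internal vectors are ζ^0,ζ^3,ζ^6,ζ^9.
#1 (-1, 1, 1, 1): internal (-1.00000, 0.41421); octagon support 1.00000 vs apothem 1.2 → ∈ W
#2 (-1, 0, 0, 1): internal (-0.29289, 0.70711); octagon support 0.70711 vs apothem 1.2 → ∈ W
#3 (1, 0, 1, 1): internal (1.70711, -0.29289); octagon support 1.70711 vs apothem 1.2 → ∉ W
#4 (-1, -1, 0, -1): internal (-1.00000, -1.41421); octagon support 1.70711 vs apothem 1.2 → ∉ W
#5 (-2, -1, -3, 0): internal (-1.29289, 2.29289); octagon support 2.53553 vs apothem 1.2 → ∉ W
#6 (-1, 1, 1, 0): internal (-1.70711, -0.29289); octagon support 1.70711 vs apothem 1.2 → ∉ W
#7 (-3, 0, -1, 3): internal (-0.87868, 3.12132); octagon support 3.12132 vs apothem 1.2 → ∉ W
#8 (0, 0, 1, 0): internal (0.00000, -1.00000); octagon support 1.00000 vs apothem 1.2 → ∈ W
#9 (0, -1, -2, 3): internal (2.82843, 3.41421); octagon support 4.41421 vs apothem 1.2 → ∉ W

1, 2, 8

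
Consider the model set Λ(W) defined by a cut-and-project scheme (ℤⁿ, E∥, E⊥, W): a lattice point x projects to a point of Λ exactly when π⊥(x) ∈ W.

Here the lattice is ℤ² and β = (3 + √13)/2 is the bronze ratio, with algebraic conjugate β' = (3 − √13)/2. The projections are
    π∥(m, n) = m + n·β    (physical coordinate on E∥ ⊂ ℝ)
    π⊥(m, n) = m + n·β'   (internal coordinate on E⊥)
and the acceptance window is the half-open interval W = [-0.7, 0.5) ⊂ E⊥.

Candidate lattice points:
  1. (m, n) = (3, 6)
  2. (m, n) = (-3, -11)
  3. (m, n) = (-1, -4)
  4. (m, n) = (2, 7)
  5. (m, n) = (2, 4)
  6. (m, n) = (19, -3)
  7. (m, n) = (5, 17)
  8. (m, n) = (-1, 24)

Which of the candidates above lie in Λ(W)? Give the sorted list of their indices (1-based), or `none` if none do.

2, 3, 4, 7

Compute β' = (3−√13)/2 = -0.30278, so π⊥(m,n) = m -0.30278·n.
#1 (3,6): internal coord 3 + (6)·β' = +1.18335; +1.18335 ∉ [-0.7, 0.5) → out
#2 (-3,-11): internal coord -3 + (-11)·β' = +0.33053; +0.33053 ∈ [-0.7, 0.5) → IN Λ
#3 (-1,-4): internal coord -1 + (-4)·β' = +0.21110; +0.21110 ∈ [-0.7, 0.5) → IN Λ
#4 (2,7): internal coord 2 + (7)·β' = -0.11943; -0.11943 ∈ [-0.7, 0.5) → IN Λ
#5 (2,4): internal coord 2 + (4)·β' = +0.78890; +0.78890 ∉ [-0.7, 0.5) → out
#6 (19,-3): internal coord 19 + (-3)·β' = +19.90833; +19.90833 ∉ [-0.7, 0.5) → out
#7 (5,17): internal coord 5 + (17)·β' = -0.14719; -0.14719 ∈ [-0.7, 0.5) → IN Λ
#8 (-1,24): internal coord -1 + (24)·β' = -8.26662; -8.26662 ∉ [-0.7, 0.5) → out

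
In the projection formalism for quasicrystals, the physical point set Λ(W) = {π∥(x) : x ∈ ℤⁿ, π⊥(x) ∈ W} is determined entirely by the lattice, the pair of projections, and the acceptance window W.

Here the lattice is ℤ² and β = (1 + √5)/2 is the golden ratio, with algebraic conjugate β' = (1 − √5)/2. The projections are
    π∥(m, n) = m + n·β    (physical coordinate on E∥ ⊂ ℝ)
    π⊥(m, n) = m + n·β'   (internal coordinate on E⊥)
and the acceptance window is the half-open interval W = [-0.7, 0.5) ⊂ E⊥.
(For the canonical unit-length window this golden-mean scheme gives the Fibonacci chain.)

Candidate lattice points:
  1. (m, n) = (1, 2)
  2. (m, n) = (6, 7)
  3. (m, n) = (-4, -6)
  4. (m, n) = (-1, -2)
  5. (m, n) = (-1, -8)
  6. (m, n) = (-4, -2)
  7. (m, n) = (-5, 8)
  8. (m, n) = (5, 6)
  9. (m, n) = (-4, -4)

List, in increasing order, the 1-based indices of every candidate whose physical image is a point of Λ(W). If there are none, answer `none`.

1, 3, 4

Numerically β ≈ 1.618034 and β' = −1/β ≈ -0.618034.
candidate 1: (m,n)=(1,2) → π∥ = 1+2·β ≈ 4.236068, π⊥ = 1+2·β' ≈ -0.236068 ∈ [-0.7, 0.5) ⇒ IN Λ
candidate 2: (m,n)=(6,7) → π∥ = 6+7·β ≈ 17.326238, π⊥ = 6+7·β' ≈ 1.673762 ∉ [-0.7, 0.5) ⇒ out
candidate 3: (m,n)=(-4,-6) → π∥ = -4-6·β ≈ -13.708204, π⊥ = -4-6·β' ≈ -0.291796 ∈ [-0.7, 0.5) ⇒ IN Λ
candidate 4: (m,n)=(-1,-2) → π∥ = -1-2·β ≈ -4.236068, π⊥ = -1-2·β' ≈ 0.236068 ∈ [-0.7, 0.5) ⇒ IN Λ
candidate 5: (m,n)=(-1,-8) → π∥ = -1-8·β ≈ -13.944272, π⊥ = -1-8·β' ≈ 3.944272 ∉ [-0.7, 0.5) ⇒ out
candidate 6: (m,n)=(-4,-2) → π∥ = -4-2·β ≈ -7.236068, π⊥ = -4-2·β' ≈ -2.763932 ∉ [-0.7, 0.5) ⇒ out
candidate 7: (m,n)=(-5,8) → π∥ = -5+8·β ≈ 7.944272, π⊥ = -5+8·β' ≈ -9.944272 ∉ [-0.7, 0.5) ⇒ out
candidate 8: (m,n)=(5,6) → π∥ = 5+6·β ≈ 14.708204, π⊥ = 5+6·β' ≈ 1.291796 ∉ [-0.7, 0.5) ⇒ out
candidate 9: (m,n)=(-4,-4) → π∥ = -4-4·β ≈ -10.472136, π⊥ = -4-4·β' ≈ -1.527864 ∉ [-0.7, 0.5) ⇒ out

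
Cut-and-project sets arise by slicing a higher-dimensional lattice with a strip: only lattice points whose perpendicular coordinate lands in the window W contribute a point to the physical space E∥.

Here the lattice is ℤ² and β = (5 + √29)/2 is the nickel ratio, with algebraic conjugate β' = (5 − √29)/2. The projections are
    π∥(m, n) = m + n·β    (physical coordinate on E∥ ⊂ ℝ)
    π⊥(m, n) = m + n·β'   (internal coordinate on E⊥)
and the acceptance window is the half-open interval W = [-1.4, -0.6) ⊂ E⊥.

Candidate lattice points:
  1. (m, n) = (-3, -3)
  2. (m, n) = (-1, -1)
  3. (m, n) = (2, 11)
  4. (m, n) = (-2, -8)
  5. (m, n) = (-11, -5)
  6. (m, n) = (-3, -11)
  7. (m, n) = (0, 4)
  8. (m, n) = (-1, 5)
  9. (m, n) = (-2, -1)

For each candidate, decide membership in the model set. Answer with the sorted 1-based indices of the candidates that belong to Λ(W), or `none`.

Compute β' = (5−√29)/2 = -0.19258, so π⊥(m,n) = m -0.19258·n.
[1] lift (-3,-3): star map gives -2.42225; window check -1.4 ≤ -2.42225 < -0.6 is false → out
[2] lift (-1,-1): star map gives -0.80742; window check -1.4 ≤ -0.80742 < -0.6 is true → IN Λ
[3] lift (2,11): star map gives -0.11841; window check -1.4 ≤ -0.11841 < -0.6 is false → out
[4] lift (-2,-8): star map gives -0.45934; window check -1.4 ≤ -0.45934 < -0.6 is false → out
[5] lift (-11,-5): star map gives -10.03709; window check -1.4 ≤ -10.03709 < -0.6 is false → out
[6] lift (-3,-11): star map gives -0.88159; window check -1.4 ≤ -0.88159 < -0.6 is true → IN Λ
[7] lift (0,4): star map gives -0.77033; window check -1.4 ≤ -0.77033 < -0.6 is true → IN Λ
[8] lift (-1,5): star map gives -1.96291; window check -1.4 ≤ -1.96291 < -0.6 is false → out
[9] lift (-2,-1): star map gives -1.80742; window check -1.4 ≤ -1.80742 < -0.6 is false → out

2, 6, 7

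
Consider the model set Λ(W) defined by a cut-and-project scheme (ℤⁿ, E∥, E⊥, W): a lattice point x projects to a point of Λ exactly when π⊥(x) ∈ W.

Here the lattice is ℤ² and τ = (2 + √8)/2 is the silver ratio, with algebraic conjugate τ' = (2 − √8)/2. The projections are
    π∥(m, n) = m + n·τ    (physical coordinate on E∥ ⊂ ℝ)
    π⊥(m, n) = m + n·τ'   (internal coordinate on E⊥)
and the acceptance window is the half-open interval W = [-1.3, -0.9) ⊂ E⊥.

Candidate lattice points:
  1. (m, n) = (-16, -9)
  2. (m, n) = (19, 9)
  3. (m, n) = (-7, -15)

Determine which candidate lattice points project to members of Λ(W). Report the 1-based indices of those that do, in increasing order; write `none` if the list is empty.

none

τ' = (2−√8)/2 ≈ -0.41421.
#1 (-16,-9): internal coord -16 + (-9)·τ' = -12.27208; -12.27208 ∉ [-1.3, -0.9) → out
#2 (19,9): internal coord 19 + (9)·τ' = +15.27208; +15.27208 ∉ [-1.3, -0.9) → out
#3 (-7,-15): internal coord -7 + (-15)·τ' = -0.78680; -0.78680 ∉ [-1.3, -0.9) → out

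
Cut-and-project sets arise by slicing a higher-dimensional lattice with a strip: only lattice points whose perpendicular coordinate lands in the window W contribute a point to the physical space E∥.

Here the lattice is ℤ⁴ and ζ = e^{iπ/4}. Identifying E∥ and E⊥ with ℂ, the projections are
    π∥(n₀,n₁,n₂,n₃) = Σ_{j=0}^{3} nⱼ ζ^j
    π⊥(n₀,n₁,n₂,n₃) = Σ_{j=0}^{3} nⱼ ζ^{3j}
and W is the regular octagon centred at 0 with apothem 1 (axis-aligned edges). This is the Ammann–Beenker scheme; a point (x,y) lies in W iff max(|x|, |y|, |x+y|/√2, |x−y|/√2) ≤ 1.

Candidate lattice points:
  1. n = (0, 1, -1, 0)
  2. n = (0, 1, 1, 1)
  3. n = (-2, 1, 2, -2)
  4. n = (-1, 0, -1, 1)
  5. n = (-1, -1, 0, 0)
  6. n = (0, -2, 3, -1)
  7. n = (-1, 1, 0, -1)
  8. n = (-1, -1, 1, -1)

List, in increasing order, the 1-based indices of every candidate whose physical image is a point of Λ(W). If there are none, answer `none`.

2, 5

With ζ = e^{iπ/4} the internal vectors are ζ^0,ζ^3,ζ^6,ζ^9.
#1 (0, 1, -1, 0): internal (-0.70711, 1.70711); octagon support 1.70711 vs apothem 1 → ∉ W
#2 (0, 1, 1, 1): internal (0.00000, 0.41421); octagon support 0.41421 vs apothem 1 → ∈ W
#3 (-2, 1, 2, -2): internal (-4.12132, -2.70711); octagon support 4.82843 vs apothem 1 → ∉ W
#4 (-1, 0, -1, 1): internal (-0.29289, 1.70711); octagon support 1.70711 vs apothem 1 → ∉ W
#5 (-1, -1, 0, 0): internal (-0.29289, -0.70711); octagon support 0.70711 vs apothem 1 → ∈ W
#6 (0, -2, 3, -1): internal (0.70711, -5.12132); octagon support 5.12132 vs apothem 1 → ∉ W
#7 (-1, 1, 0, -1): internal (-2.41421, 0.00000); octagon support 2.41421 vs apothem 1 → ∉ W
#8 (-1, -1, 1, -1): internal (-1.00000, -2.41421); octagon support 2.41421 vs apothem 1 → ∉ W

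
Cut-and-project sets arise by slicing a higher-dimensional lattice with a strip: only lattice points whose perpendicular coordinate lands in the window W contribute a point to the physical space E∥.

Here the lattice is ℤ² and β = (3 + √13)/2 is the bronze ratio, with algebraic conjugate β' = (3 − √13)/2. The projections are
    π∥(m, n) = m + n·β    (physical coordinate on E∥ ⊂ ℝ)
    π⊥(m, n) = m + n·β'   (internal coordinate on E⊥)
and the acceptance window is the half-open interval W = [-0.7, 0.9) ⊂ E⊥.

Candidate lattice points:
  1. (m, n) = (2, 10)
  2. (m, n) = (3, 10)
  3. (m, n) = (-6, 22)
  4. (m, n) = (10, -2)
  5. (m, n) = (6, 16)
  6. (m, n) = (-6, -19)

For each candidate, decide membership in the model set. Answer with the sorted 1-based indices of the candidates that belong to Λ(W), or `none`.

β' = (3−√13)/2 ≈ -0.302776.
[1] lift (2,10): star map gives -1.027756; window check -0.7 ≤ -1.027756 < 0.9 is false → out
[2] lift (3,10): star map gives -0.027756; window check -0.7 ≤ -0.027756 < 0.9 is true → IN Λ
[3] lift (-6,22): star map gives -12.661064; window check -0.7 ≤ -12.661064 < 0.9 is false → out
[4] lift (10,-2): star map gives 10.605551; window check -0.7 ≤ 10.605551 < 0.9 is false → out
[5] lift (6,16): star map gives 1.155590; window check -0.7 ≤ 1.155590 < 0.9 is false → out
[6] lift (-6,-19): star map gives -0.247263; window check -0.7 ≤ -0.247263 < 0.9 is true → IN Λ

2, 6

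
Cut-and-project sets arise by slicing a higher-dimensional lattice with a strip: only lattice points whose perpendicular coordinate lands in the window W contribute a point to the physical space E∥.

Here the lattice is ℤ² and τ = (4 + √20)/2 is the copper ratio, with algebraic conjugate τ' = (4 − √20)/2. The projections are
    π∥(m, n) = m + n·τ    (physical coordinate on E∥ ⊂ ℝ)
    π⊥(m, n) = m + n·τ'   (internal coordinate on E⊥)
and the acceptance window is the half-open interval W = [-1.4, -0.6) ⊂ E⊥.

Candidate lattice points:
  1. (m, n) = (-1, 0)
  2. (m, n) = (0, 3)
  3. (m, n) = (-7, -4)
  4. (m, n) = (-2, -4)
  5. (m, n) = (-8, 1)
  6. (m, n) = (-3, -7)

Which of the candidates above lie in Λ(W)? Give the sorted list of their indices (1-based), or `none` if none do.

Numerically τ ≈ 4.236068 and τ' = −1/τ ≈ -0.236068.
#1 (-1,0): internal coord -1 + (0)·τ' = -1.000000; -1.000000 ∈ [-1.4, -0.6) → IN Λ
#2 (0,3): internal coord 0 + (3)·τ' = -0.708204; -0.708204 ∈ [-1.4, -0.6) → IN Λ
#3 (-7,-4): internal coord -7 + (-4)·τ' = -6.055728; -6.055728 ∉ [-1.4, -0.6) → out
#4 (-2,-4): internal coord -2 + (-4)·τ' = -1.055728; -1.055728 ∈ [-1.4, -0.6) → IN Λ
#5 (-8,1): internal coord -8 + (1)·τ' = -8.236068; -8.236068 ∉ [-1.4, -0.6) → out
#6 (-3,-7): internal coord -3 + (-7)·τ' = -1.347524; -1.347524 ∈ [-1.4, -0.6) → IN Λ

1, 2, 4, 6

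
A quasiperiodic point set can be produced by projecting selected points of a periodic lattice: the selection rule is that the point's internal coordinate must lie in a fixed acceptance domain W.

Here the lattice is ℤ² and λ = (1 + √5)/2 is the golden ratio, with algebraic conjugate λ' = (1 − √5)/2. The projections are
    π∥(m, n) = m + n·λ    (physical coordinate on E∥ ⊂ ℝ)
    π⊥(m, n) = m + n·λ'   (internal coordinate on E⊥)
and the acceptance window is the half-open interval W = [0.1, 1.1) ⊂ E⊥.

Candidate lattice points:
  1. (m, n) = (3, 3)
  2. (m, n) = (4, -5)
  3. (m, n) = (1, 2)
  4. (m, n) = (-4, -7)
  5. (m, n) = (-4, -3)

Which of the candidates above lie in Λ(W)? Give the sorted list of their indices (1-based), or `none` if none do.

4

Compute λ' = (1−√5)/2 = -0.6180, so π⊥(m,n) = m -0.6180·n.
#1 (3,3): internal coord 3 + (3)·λ' = +1.1459; +1.1459 ∉ [0.1, 1.1) → out
#2 (4,-5): internal coord 4 + (-5)·λ' = +7.0902; +7.0902 ∉ [0.1, 1.1) → out
#3 (1,2): internal coord 1 + (2)·λ' = -0.2361; -0.2361 ∉ [0.1, 1.1) → out
#4 (-4,-7): internal coord -4 + (-7)·λ' = +0.3262; +0.3262 ∈ [0.1, 1.1) → IN Λ
#5 (-4,-3): internal coord -4 + (-3)·λ' = -2.1459; -2.1459 ∉ [0.1, 1.1) → out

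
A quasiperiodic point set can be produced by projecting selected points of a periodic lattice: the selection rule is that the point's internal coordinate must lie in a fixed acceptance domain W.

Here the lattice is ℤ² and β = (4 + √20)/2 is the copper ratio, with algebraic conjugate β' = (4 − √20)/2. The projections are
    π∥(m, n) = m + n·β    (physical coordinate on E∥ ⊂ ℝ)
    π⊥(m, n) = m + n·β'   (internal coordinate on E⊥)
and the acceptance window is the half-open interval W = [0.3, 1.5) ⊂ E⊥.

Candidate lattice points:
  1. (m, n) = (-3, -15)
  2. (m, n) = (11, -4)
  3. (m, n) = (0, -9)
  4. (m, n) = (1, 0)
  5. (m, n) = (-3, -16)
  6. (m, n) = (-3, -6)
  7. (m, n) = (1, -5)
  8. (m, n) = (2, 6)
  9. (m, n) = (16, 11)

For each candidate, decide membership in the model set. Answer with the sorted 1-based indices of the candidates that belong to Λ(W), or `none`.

Compute β' = (4−√20)/2 = -0.236068, so π⊥(m,n) = m -0.236068·n.
#1 (-3,-15): internal coord -3 + (-15)·β' = +0.541020; +0.541020 ∈ [0.3, 1.5) → IN Λ
#2 (11,-4): internal coord 11 + (-4)·β' = +11.944272; +11.944272 ∉ [0.3, 1.5) → out
#3 (0,-9): internal coord 0 + (-9)·β' = +2.124612; +2.124612 ∉ [0.3, 1.5) → out
#4 (1,0): internal coord 1 + (0)·β' = +1.000000; +1.000000 ∈ [0.3, 1.5) → IN Λ
#5 (-3,-16): internal coord -3 + (-16)·β' = +0.777088; +0.777088 ∈ [0.3, 1.5) → IN Λ
#6 (-3,-6): internal coord -3 + (-6)·β' = -1.583592; -1.583592 ∉ [0.3, 1.5) → out
#7 (1,-5): internal coord 1 + (-5)·β' = +2.180340; +2.180340 ∉ [0.3, 1.5) → out
#8 (2,6): internal coord 2 + (6)·β' = +0.583592; +0.583592 ∈ [0.3, 1.5) → IN Λ
#9 (16,11): internal coord 16 + (11)·β' = +13.403252; +13.403252 ∉ [0.3, 1.5) → out

1, 4, 5, 8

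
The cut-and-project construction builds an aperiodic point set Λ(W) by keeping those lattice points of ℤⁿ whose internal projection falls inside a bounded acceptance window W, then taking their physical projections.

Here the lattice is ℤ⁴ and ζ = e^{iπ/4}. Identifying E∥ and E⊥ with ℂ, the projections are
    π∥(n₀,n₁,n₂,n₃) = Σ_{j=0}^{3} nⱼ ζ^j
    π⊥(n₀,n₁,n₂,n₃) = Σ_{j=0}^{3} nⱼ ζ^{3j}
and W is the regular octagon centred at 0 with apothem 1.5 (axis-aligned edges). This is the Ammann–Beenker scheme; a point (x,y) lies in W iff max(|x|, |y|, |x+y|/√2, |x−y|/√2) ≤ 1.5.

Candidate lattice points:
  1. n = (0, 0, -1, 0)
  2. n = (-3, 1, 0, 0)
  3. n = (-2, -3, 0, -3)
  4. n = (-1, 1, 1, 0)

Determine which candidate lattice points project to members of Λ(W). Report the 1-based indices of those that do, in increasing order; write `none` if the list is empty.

1

Internal map: ζ^{3j} for j=0..3 gives (1,0), (−√2/2,√2/2), (0,−1), (√2/2,√2/2).
#1 (0, 0, -1, 0): internal (0.0000, 1.0000); octagon support 1.0000 vs apothem 1.5 → ∈ W
#2 (-3, 1, 0, 0): internal (-3.7071, 0.7071); octagon support 3.7071 vs apothem 1.5 → ∉ W
#3 (-2, -3, 0, -3): internal (-2.0000, -4.2426); octagon support 4.4142 vs apothem 1.5 → ∉ W
#4 (-1, 1, 1, 0): internal (-1.7071, -0.2929); octagon support 1.7071 vs apothem 1.5 → ∉ W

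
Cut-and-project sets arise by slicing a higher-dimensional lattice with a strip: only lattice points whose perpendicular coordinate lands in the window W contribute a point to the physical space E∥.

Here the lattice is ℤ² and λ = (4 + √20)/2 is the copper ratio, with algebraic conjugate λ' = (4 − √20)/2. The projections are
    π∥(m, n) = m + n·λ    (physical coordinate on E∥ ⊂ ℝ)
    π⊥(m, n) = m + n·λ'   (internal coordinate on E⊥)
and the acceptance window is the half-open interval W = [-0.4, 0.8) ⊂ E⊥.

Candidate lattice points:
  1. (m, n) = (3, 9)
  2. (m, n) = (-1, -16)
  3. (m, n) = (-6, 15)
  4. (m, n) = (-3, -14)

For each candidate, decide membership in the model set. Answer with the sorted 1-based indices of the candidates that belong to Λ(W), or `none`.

Compute λ' = (4−√20)/2 = -0.2361, so π⊥(m,n) = m -0.2361·n.
[1] lift (3,9): star map gives 0.8754; window check -0.4 ≤ 0.8754 < 0.8 is false → out
[2] lift (-1,-16): star map gives 2.7771; window check -0.4 ≤ 2.7771 < 0.8 is false → out
[3] lift (-6,15): star map gives -9.5410; window check -0.4 ≤ -9.5410 < 0.8 is false → out
[4] lift (-3,-14): star map gives 0.3050; window check -0.4 ≤ 0.3050 < 0.8 is true → IN Λ

4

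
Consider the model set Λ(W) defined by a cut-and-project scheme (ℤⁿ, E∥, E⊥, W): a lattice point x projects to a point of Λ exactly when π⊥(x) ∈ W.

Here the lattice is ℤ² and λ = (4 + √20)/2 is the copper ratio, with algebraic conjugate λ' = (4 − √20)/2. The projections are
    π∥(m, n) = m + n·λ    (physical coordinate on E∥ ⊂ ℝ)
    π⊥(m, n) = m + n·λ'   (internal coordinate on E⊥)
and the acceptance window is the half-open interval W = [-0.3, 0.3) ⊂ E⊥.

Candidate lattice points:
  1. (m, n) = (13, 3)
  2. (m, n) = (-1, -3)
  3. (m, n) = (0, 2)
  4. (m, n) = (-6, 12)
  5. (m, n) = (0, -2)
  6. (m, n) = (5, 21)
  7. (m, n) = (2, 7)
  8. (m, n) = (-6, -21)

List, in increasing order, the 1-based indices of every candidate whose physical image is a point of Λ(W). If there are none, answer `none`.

Compute λ' = (4−√20)/2 = -0.236068, so π⊥(m,n) = m -0.236068·n.
[1] lift (13,3): star map gives 12.291796; window check -0.3 ≤ 12.291796 < 0.3 is false → out
[2] lift (-1,-3): star map gives -0.291796; window check -0.3 ≤ -0.291796 < 0.3 is true → IN Λ
[3] lift (0,2): star map gives -0.472136; window check -0.3 ≤ -0.472136 < 0.3 is false → out
[4] lift (-6,12): star map gives -8.832816; window check -0.3 ≤ -8.832816 < 0.3 is false → out
[5] lift (0,-2): star map gives 0.472136; window check -0.3 ≤ 0.472136 < 0.3 is false → out
[6] lift (5,21): star map gives 0.042572; window check -0.3 ≤ 0.042572 < 0.3 is true → IN Λ
[7] lift (2,7): star map gives 0.347524; window check -0.3 ≤ 0.347524 < 0.3 is false → out
[8] lift (-6,-21): star map gives -1.042572; window check -0.3 ≤ -1.042572 < 0.3 is false → out

2, 6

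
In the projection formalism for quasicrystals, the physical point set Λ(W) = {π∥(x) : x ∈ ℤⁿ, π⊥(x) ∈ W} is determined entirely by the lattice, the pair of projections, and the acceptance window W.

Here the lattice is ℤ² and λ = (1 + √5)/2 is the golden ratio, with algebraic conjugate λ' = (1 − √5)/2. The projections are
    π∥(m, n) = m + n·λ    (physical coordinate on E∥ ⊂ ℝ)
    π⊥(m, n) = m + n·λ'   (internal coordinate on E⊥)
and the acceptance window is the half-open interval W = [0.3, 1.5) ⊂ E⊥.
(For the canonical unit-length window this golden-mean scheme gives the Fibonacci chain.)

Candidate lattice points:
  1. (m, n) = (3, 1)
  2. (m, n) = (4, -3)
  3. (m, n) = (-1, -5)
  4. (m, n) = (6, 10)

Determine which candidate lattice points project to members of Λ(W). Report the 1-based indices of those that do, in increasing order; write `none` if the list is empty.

none

λ' = (1−√5)/2 ≈ -0.618034.
[1] lift (3,1): star map gives 2.381966; window check 0.3 ≤ 2.381966 < 1.5 is false → out
[2] lift (4,-3): star map gives 5.854102; window check 0.3 ≤ 5.854102 < 1.5 is false → out
[3] lift (-1,-5): star map gives 2.090170; window check 0.3 ≤ 2.090170 < 1.5 is false → out
[4] lift (6,10): star map gives -0.180340; window check 0.3 ≤ -0.180340 < 1.5 is false → out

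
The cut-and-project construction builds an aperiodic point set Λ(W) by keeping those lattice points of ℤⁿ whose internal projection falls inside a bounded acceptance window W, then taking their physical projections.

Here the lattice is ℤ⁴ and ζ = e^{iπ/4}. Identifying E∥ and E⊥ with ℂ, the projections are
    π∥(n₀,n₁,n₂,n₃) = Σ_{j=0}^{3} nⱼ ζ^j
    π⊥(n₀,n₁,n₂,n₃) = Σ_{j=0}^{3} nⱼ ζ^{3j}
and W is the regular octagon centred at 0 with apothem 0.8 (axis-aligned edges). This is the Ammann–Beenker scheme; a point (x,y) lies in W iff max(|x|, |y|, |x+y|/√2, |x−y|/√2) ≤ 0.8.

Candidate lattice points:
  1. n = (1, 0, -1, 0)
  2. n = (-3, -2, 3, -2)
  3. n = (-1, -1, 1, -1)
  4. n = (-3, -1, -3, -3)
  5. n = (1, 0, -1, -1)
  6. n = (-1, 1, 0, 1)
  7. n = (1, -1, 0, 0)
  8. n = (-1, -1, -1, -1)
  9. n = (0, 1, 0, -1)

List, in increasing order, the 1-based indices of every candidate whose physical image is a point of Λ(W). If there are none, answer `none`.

Internal map: ζ^{3j} for j=0..3 gives (1,0), (−√2/2,√2/2), (0,−1), (√2/2,√2/2).
#1 (1, 0, -1, 0): internal (1.00000, 1.00000); octagon support 1.41421 vs apothem 0.8 → ∉ W
#2 (-3, -2, 3, -2): internal (-3.00000, -5.82843); octagon support 6.24264 vs apothem 0.8 → ∉ W
#3 (-1, -1, 1, -1): internal (-1.00000, -2.41421); octagon support 2.41421 vs apothem 0.8 → ∉ W
#4 (-3, -1, -3, -3): internal (-4.41421, 0.17157); octagon support 4.41421 vs apothem 0.8 → ∉ W
#5 (1, 0, -1, -1): internal (0.29289, 0.29289); octagon support 0.41421 vs apothem 0.8 → ∈ W
#6 (-1, 1, 0, 1): internal (-1.00000, 1.41421); octagon support 1.70711 vs apothem 0.8 → ∉ W
#7 (1, -1, 0, 0): internal (1.70711, -0.70711); octagon support 1.70711 vs apothem 0.8 → ∉ W
#8 (-1, -1, -1, -1): internal (-1.00000, -0.41421); octagon support 1.00000 vs apothem 0.8 → ∉ W
#9 (0, 1, 0, -1): internal (-1.41421, 0.00000); octagon support 1.41421 vs apothem 0.8 → ∉ W

5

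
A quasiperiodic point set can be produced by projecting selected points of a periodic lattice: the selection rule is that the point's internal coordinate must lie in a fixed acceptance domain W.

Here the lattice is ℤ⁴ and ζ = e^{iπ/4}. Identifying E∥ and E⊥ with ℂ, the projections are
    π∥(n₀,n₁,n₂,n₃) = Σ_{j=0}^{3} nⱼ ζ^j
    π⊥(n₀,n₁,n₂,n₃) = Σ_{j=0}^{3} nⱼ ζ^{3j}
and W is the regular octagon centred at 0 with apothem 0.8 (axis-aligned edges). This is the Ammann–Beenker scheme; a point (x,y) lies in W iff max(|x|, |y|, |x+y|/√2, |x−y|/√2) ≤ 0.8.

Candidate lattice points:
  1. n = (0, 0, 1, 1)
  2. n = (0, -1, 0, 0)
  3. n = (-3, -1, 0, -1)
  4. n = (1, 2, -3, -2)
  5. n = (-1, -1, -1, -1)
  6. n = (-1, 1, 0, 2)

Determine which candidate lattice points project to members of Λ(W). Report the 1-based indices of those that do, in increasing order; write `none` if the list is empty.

1

Internal map: ζ^{3j} for j=0..3 gives (1,0), (−√2/2,√2/2), (0,−1), (√2/2,√2/2).
candidate 1: n = (0, 0, 1, 1) → π⊥ ≈ (+0.7071, -0.2929); max(|x|,|y|,|x±y|/√2) = 0.7071 ≤ 0.8 ⇒ ∈ W
candidate 2: n = (0, -1, 0, 0) → π⊥ ≈ (+0.7071, -0.7071); max(|x|,|y|,|x±y|/√2) = 1.0000 > 0.8 ⇒ ∉ W
candidate 3: n = (-3, -1, 0, -1) → π⊥ ≈ (-3.0000, -1.4142); max(|x|,|y|,|x±y|/√2) = 3.1213 > 0.8 ⇒ ∉ W
candidate 4: n = (1, 2, -3, -2) → π⊥ ≈ (-1.8284, +3.0000); max(|x|,|y|,|x±y|/√2) = 3.4142 > 0.8 ⇒ ∉ W
candidate 5: n = (-1, -1, -1, -1) → π⊥ ≈ (-1.0000, -0.4142); max(|x|,|y|,|x±y|/√2) = 1.0000 > 0.8 ⇒ ∉ W
candidate 6: n = (-1, 1, 0, 2) → π⊥ ≈ (-0.2929, +2.1213); max(|x|,|y|,|x±y|/√2) = 2.1213 > 0.8 ⇒ ∉ W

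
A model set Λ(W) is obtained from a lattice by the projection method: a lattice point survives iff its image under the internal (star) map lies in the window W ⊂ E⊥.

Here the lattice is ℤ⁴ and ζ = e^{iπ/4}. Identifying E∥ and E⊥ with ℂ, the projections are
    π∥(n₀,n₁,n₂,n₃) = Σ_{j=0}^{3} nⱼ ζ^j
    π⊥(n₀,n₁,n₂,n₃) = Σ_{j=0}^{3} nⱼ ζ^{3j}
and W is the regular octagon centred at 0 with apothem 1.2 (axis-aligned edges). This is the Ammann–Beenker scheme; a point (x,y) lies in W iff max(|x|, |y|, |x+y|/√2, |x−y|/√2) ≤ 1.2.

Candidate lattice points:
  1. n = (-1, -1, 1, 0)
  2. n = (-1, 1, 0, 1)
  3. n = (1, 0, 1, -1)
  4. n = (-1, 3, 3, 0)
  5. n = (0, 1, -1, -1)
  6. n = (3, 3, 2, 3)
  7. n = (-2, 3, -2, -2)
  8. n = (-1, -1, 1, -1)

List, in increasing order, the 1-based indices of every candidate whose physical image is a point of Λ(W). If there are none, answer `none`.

none

With ζ = e^{iπ/4} the internal vectors are ζ^0,ζ^3,ζ^6,ζ^9.
candidate 1: n = (-1, -1, 1, 0) → π⊥ ≈ (-0.2929, -1.7071); max(|x|,|y|,|x±y|/√2) = 1.7071 > 1.2 ⇒ ∉ W
candidate 2: n = (-1, 1, 0, 1) → π⊥ ≈ (-1.0000, +1.4142); max(|x|,|y|,|x±y|/√2) = 1.7071 > 1.2 ⇒ ∉ W
candidate 3: n = (1, 0, 1, -1) → π⊥ ≈ (+0.2929, -1.7071); max(|x|,|y|,|x±y|/√2) = 1.7071 > 1.2 ⇒ ∉ W
candidate 4: n = (-1, 3, 3, 0) → π⊥ ≈ (-3.1213, -0.8787); max(|x|,|y|,|x±y|/√2) = 3.1213 > 1.2 ⇒ ∉ W
candidate 5: n = (0, 1, -1, -1) → π⊥ ≈ (-1.4142, +1.0000); max(|x|,|y|,|x±y|/√2) = 1.7071 > 1.2 ⇒ ∉ W
candidate 6: n = (3, 3, 2, 3) → π⊥ ≈ (+3.0000, +2.2426); max(|x|,|y|,|x±y|/√2) = 3.7071 > 1.2 ⇒ ∉ W
candidate 7: n = (-2, 3, -2, -2) → π⊥ ≈ (-5.5355, +2.7071); max(|x|,|y|,|x±y|/√2) = 5.8284 > 1.2 ⇒ ∉ W
candidate 8: n = (-1, -1, 1, -1) → π⊥ ≈ (-1.0000, -2.4142); max(|x|,|y|,|x±y|/√2) = 2.4142 > 1.2 ⇒ ∉ W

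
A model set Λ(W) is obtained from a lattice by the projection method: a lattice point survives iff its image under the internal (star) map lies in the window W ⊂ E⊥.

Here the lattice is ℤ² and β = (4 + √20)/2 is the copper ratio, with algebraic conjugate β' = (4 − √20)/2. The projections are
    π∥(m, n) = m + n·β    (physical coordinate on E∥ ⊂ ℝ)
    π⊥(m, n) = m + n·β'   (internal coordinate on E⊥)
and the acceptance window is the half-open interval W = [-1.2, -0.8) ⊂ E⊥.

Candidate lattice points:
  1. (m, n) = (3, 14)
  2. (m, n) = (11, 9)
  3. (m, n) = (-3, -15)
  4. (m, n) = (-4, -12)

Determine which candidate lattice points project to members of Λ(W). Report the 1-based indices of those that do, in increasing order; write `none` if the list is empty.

Numerically β ≈ 4.2361 and β' = −1/β ≈ -0.2361.
candidate 1: (m,n)=(3,14) → π∥ = 3+14·β ≈ 62.3050, π⊥ = 3+14·β' ≈ -0.3050 ∉ [-1.2, -0.8) ⇒ out
candidate 2: (m,n)=(11,9) → π∥ = 11+9·β ≈ 49.1246, π⊥ = 11+9·β' ≈ 8.8754 ∉ [-1.2, -0.8) ⇒ out
candidate 3: (m,n)=(-3,-15) → π∥ = -3-15·β ≈ -66.5410, π⊥ = -3-15·β' ≈ 0.5410 ∉ [-1.2, -0.8) ⇒ out
candidate 4: (m,n)=(-4,-12) → π∥ = -4-12·β ≈ -54.8328, π⊥ = -4-12·β' ≈ -1.1672 ∈ [-1.2, -0.8) ⇒ IN Λ

4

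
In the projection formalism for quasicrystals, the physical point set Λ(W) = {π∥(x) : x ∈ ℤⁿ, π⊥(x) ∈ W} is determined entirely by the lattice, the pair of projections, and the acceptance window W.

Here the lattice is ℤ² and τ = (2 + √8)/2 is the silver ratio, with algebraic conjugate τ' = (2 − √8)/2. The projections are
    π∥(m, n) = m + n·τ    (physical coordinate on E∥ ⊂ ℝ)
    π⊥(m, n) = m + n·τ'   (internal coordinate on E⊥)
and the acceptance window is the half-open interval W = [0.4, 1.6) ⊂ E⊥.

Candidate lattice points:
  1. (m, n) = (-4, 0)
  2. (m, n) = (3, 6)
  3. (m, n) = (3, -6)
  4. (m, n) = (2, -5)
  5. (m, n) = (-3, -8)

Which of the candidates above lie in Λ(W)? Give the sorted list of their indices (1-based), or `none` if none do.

2

τ' = (2−√8)/2 ≈ -0.414214.
[1] lift (-4,0): star map gives -4.000000; window check 0.4 ≤ -4.000000 < 1.6 is false → out
[2] lift (3,6): star map gives 0.514719; window check 0.4 ≤ 0.514719 < 1.6 is true → IN Λ
[3] lift (3,-6): star map gives 5.485281; window check 0.4 ≤ 5.485281 < 1.6 is false → out
[4] lift (2,-5): star map gives 4.071068; window check 0.4 ≤ 4.071068 < 1.6 is false → out
[5] lift (-3,-8): star map gives 0.313708; window check 0.4 ≤ 0.313708 < 1.6 is false → out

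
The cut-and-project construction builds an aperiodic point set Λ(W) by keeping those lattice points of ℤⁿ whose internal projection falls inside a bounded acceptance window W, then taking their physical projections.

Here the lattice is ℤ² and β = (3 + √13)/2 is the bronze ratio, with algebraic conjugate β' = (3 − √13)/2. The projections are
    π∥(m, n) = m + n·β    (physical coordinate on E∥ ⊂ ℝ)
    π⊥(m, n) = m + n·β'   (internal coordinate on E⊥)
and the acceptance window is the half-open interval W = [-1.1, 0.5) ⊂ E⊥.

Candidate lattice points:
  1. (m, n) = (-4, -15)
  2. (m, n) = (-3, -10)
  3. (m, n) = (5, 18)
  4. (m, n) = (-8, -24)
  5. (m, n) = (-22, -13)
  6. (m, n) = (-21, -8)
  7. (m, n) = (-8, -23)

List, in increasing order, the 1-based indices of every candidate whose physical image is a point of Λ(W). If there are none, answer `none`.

2, 3, 4, 7

Compute β' = (3−√13)/2 = -0.3028, so π⊥(m,n) = m -0.3028·n.
[1] lift (-4,-15): star map gives 0.5416; window check -1.1 ≤ 0.5416 < 0.5 is false → out
[2] lift (-3,-10): star map gives 0.0278; window check -1.1 ≤ 0.0278 < 0.5 is true → IN Λ
[3] lift (5,18): star map gives -0.4500; window check -1.1 ≤ -0.4500 < 0.5 is true → IN Λ
[4] lift (-8,-24): star map gives -0.7334; window check -1.1 ≤ -0.7334 < 0.5 is true → IN Λ
[5] lift (-22,-13): star map gives -18.0639; window check -1.1 ≤ -18.0639 < 0.5 is false → out
[6] lift (-21,-8): star map gives -18.5778; window check -1.1 ≤ -18.5778 < 0.5 is false → out
[7] lift (-8,-23): star map gives -1.0362; window check -1.1 ≤ -1.0362 < 0.5 is true → IN Λ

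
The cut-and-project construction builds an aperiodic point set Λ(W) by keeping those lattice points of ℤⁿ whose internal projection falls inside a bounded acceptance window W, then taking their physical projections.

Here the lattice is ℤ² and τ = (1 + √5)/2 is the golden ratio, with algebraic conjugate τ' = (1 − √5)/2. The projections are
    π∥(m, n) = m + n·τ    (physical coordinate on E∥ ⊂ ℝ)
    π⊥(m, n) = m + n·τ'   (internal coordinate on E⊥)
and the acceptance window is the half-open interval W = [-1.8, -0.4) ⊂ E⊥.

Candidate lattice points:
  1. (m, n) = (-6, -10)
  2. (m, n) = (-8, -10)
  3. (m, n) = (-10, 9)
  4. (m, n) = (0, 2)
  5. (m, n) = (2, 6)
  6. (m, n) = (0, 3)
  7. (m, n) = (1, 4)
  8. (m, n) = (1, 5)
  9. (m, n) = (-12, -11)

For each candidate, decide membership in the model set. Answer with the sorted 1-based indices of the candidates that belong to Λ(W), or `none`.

4, 5, 7

Compute τ' = (1−√5)/2 = -0.6180, so π⊥(m,n) = m -0.6180·n.
[1] lift (-6,-10): star map gives 0.1803; window check -1.8 ≤ 0.1803 < -0.4 is false → out
[2] lift (-8,-10): star map gives -1.8197; window check -1.8 ≤ -1.8197 < -0.4 is false → out
[3] lift (-10,9): star map gives -15.5623; window check -1.8 ≤ -15.5623 < -0.4 is false → out
[4] lift (0,2): star map gives -1.2361; window check -1.8 ≤ -1.2361 < -0.4 is true → IN Λ
[5] lift (2,6): star map gives -1.7082; window check -1.8 ≤ -1.7082 < -0.4 is true → IN Λ
[6] lift (0,3): star map gives -1.8541; window check -1.8 ≤ -1.8541 < -0.4 is false → out
[7] lift (1,4): star map gives -1.4721; window check -1.8 ≤ -1.4721 < -0.4 is true → IN Λ
[8] lift (1,5): star map gives -2.0902; window check -1.8 ≤ -2.0902 < -0.4 is false → out
[9] lift (-12,-11): star map gives -5.2016; window check -1.8 ≤ -5.2016 < -0.4 is false → out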